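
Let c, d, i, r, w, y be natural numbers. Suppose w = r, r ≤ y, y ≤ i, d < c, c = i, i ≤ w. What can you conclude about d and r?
d < r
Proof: Because w = r and i ≤ w, i ≤ r. r ≤ y and y ≤ i, therefore r ≤ i. Since i ≤ r, i = r. Since c = i and d < c, d < i. i = r, so d < r.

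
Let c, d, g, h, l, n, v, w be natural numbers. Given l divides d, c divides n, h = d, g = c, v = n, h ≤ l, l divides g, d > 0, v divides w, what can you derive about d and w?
d divides w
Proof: l divides d and d > 0, so l ≤ d. Because h = d and h ≤ l, d ≤ l. l ≤ d, so l = d. g = c and l divides g, hence l divides c. Since c divides n, l divides n. v = n and v divides w, therefore n divides w. l divides n, so l divides w. Because l = d, d divides w.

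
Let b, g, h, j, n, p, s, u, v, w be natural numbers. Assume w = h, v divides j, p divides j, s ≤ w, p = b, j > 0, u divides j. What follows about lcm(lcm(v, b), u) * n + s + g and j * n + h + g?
lcm(lcm(v, b), u) * n + s + g ≤ j * n + h + g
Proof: From p = b and p divides j, b divides j. Because v divides j, lcm(v, b) divides j. u divides j, so lcm(lcm(v, b), u) divides j. Since j > 0, lcm(lcm(v, b), u) ≤ j. By multiplying by a non-negative, lcm(lcm(v, b), u) * n ≤ j * n. w = h and s ≤ w, therefore s ≤ h. Since lcm(lcm(v, b), u) * n ≤ j * n, lcm(lcm(v, b), u) * n + s ≤ j * n + h. Then lcm(lcm(v, b), u) * n + s + g ≤ j * n + h + g.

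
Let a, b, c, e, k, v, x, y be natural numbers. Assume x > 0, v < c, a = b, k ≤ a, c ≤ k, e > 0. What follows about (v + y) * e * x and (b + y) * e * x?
(v + y) * e * x < (b + y) * e * x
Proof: Since c ≤ k and k ≤ a, c ≤ a. a = b, so c ≤ b. v < c, so v < b. Then v + y < b + y. Since e > 0, (v + y) * e < (b + y) * e. Because x > 0, (v + y) * e * x < (b + y) * e * x.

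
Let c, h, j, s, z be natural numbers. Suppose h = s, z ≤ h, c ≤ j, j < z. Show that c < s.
c ≤ j and j < z, hence c < z. z ≤ h, so c < h. h = s, so c < s.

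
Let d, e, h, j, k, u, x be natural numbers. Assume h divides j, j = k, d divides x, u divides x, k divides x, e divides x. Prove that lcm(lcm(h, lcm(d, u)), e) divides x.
j = k and h divides j, thus h divides k. From k divides x, h divides x. d divides x and u divides x, so lcm(d, u) divides x. Since h divides x, lcm(h, lcm(d, u)) divides x. Since e divides x, lcm(lcm(h, lcm(d, u)), e) divides x.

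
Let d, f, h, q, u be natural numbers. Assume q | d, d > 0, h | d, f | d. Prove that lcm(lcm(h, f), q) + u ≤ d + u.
h | d and f | d, thus lcm(h, f) | d. Since q | d, lcm(lcm(h, f), q) | d. d > 0, so lcm(lcm(h, f), q) ≤ d. Then lcm(lcm(h, f), q) + u ≤ d + u.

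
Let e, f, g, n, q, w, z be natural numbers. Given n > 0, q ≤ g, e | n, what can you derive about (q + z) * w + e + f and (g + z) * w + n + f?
(q + z) * w + e + f ≤ (g + z) * w + n + f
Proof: Since q ≤ g, q + z ≤ g + z. Then (q + z) * w ≤ (g + z) * w. e | n and n > 0, therefore e ≤ n. Then e + f ≤ n + f. Since (q + z) * w ≤ (g + z) * w, (q + z) * w + e + f ≤ (g + z) * w + n + f.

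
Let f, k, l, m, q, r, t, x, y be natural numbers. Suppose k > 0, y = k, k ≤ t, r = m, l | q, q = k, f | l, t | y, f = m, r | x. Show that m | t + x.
y = k and t | y, so t | k. k > 0, so t ≤ k. k ≤ t, so k = t. q = k, so q = t. Since f | l and l | q, f | q. f = m, so m | q. Since q = t, m | t. Since r = m and r | x, m | x. Since m | t, m | t + x.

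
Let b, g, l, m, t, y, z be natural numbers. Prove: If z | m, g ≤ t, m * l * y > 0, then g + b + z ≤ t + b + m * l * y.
Since g ≤ t, g + b ≤ t + b. z | m, so z | m * l. Then z | m * l * y. m * l * y > 0, so z ≤ m * l * y. From g + b ≤ t + b, g + b + z ≤ t + b + m * l * y.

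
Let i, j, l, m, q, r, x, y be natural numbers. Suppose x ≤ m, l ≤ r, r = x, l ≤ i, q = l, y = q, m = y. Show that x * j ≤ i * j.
r = x and l ≤ r, so l ≤ x. m = y and y = q, thus m = q. q = l, so m = l. x ≤ m, so x ≤ l. Since l ≤ x, l = x. l ≤ i, so x ≤ i. Then x * j ≤ i * j.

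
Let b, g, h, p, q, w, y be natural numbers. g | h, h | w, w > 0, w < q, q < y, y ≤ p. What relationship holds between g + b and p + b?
g + b < p + b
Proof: g | h and h | w, thus g | w. w > 0, so g ≤ w. Because w < q and q < y, w < y. From y ≤ p, w < p. Since g ≤ w, g < p. Then g + b < p + b.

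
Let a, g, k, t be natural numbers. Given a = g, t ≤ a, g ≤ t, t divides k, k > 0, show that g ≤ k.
Because a = g and t ≤ a, t ≤ g. Since g ≤ t, t = g. t divides k and k > 0, thus t ≤ k. From t = g, g ≤ k.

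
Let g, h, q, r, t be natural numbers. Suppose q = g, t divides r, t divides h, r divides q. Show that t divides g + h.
t divides r and r divides q, therefore t divides q. q = g, so t divides g. t divides h, so t divides g + h.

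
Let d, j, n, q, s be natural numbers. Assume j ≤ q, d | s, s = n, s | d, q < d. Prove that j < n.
d | s and s | d, so d = s. From s = n, d = n. q < d, so q < n. Since j ≤ q, j < n.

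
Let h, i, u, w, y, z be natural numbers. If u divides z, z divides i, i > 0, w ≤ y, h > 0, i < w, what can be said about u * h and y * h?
u * h < y * h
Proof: u divides z and z divides i, hence u divides i. i > 0, so u ≤ i. i < w and w ≤ y, hence i < y. Since u ≤ i, u < y. Combined with h > 0, by multiplying by a positive, u * h < y * h.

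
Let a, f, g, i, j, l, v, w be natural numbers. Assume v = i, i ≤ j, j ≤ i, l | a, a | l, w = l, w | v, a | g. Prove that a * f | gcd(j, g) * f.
i ≤ j and j ≤ i, therefore i = j. v = i, so v = j. l | a and a | l, thus l = a. w = l and w | v, thus l | v. l = a, so a | v. From v = j, a | j. a | g, so a | gcd(j, g). Then a * f | gcd(j, g) * f.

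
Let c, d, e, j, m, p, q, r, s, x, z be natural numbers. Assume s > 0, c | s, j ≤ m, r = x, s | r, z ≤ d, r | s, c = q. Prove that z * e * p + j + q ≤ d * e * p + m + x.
z ≤ d, so z * e ≤ d * e. Then z * e * p ≤ d * e * p. j ≤ m, so z * e * p + j ≤ d * e * p + m. Since s | r and r | s, s = r. Since r = x, s = x. c = q and c | s, hence q | s. Since s > 0, q ≤ s. Since s = x, q ≤ x. Since z * e * p + j ≤ d * e * p + m, z * e * p + j + q ≤ d * e * p + m + x.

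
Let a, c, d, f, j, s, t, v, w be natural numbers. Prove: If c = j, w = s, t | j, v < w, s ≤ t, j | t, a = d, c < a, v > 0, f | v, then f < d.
Because f | v and v > 0, f ≤ v. w = s and v < w, so v < s. Since s ≤ t, v < t. j | t and t | j, therefore j = t. c = j and c < a, hence j < a. a = d, so j < d. Since j = t, t < d. v < t, so v < d. Since f ≤ v, f < d.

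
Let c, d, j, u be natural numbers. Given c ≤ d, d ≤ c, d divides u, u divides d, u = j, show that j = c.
From c ≤ d and d ≤ c, c = d. d divides u and u divides d, therefore d = u. c = d, so c = u. u = j, so c = j. Then j = c.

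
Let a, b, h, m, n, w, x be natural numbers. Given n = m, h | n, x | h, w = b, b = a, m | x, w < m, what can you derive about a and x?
a < x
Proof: Since x | h and h | n, x | n. n = m, so x | m. m | x, so m = x. From w = b and b = a, w = a. Because w < m, a < m. m = x, so a < x.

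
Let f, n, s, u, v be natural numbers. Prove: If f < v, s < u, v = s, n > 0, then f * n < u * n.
v = s and f < v, thus f < s. From s < u, f < u. n > 0, so f * n < u * n.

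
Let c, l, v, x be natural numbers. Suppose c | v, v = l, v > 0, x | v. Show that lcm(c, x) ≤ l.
c | v and x | v, thus lcm(c, x) | v. v > 0, so lcm(c, x) ≤ v. Since v = l, lcm(c, x) ≤ l.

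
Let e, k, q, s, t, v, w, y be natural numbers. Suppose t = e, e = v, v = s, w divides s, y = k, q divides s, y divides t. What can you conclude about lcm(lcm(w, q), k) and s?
lcm(lcm(w, q), k) divides s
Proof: From w divides s and q divides s, lcm(w, q) divides s. Because e = v and v = s, e = s. Because t = e and y divides t, y divides e. e = s, so y divides s. Since y = k, k divides s. lcm(w, q) divides s, so lcm(lcm(w, q), k) divides s.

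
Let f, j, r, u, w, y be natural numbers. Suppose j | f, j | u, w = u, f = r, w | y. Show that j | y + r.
w = u and w | y, therefore u | y. Since j | u, j | y. f = r and j | f, so j | r. Since j | y, j | y + r.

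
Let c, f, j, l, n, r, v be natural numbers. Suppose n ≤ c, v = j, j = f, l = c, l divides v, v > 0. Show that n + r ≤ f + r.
v = j and j = f, thus v = f. l divides v and v > 0, so l ≤ v. From l = c, c ≤ v. Since v = f, c ≤ f. Since n ≤ c, n ≤ f. Then n + r ≤ f + r.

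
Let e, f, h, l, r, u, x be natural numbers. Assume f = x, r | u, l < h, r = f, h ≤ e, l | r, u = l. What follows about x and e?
x < e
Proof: u = l and r | u, so r | l. Since l | r, l = r. r = f, so l = f. Since f = x, l = x. Since l < h and h ≤ e, l < e. l = x, so x < e.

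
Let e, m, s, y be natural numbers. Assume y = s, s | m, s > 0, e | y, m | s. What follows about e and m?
e ≤ m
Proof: Because s | m and m | s, s = m. y = s and e | y, hence e | s. Because s > 0, e ≤ s. Since s = m, e ≤ m.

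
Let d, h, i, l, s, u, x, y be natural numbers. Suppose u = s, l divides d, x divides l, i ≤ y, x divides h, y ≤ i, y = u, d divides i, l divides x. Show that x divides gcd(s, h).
Because y = u and u = s, y = s. l divides x and x divides l, thus l = x. i ≤ y and y ≤ i, hence i = y. l divides d and d divides i, hence l divides i. Since i = y, l divides y. l = x, so x divides y. Since y = s, x divides s. Since x divides h, x divides gcd(s, h).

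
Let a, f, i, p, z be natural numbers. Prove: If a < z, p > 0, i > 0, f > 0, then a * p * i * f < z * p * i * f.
a < z and p > 0. By multiplying by a positive, a * p < z * p. Since i > 0, by multiplying by a positive, a * p * i < z * p * i. Using f > 0, by multiplying by a positive, a * p * i * f < z * p * i * f.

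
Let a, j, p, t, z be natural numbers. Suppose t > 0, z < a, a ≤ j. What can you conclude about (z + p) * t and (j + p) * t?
(z + p) * t < (j + p) * t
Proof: z < a and a ≤ j, hence z < j. Then z + p < j + p. From t > 0, by multiplying by a positive, (z + p) * t < (j + p) * t.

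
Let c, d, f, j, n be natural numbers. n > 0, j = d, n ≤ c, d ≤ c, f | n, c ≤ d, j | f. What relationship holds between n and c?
n = c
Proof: From d ≤ c and c ≤ d, d = c. j = d, so j = c. j | f and f | n, so j | n. j = c, so c | n. n > 0, so c ≤ n. Because n ≤ c, n = c.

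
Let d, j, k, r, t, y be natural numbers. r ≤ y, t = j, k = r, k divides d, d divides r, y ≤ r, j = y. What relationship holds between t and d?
t = d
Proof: t = j and j = y, thus t = y. y ≤ r and r ≤ y, thus y = r. t = y, so t = r. k = r and k divides d, therefore r divides d. d divides r, so r = d. t = r, so t = d.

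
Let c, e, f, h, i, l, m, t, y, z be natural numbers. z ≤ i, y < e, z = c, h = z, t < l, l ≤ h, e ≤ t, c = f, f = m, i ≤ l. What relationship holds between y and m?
y < m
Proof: From z = c and c = f, z = f. Since f = m, z = m. h = z and l ≤ h, hence l ≤ z. z ≤ i and i ≤ l, hence z ≤ l. Since l ≤ z, l = z. e ≤ t and t < l, so e < l. y < e, so y < l. Since l = z, y < z. Since z = m, y < m.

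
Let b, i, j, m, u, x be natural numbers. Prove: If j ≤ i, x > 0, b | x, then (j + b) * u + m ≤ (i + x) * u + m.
b | x and x > 0, therefore b ≤ x. j ≤ i, so j + b ≤ i + x. Then (j + b) * u ≤ (i + x) * u. Then (j + b) * u + m ≤ (i + x) * u + m.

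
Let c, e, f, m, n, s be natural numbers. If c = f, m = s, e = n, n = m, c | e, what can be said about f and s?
f | s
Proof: e = n and n = m, hence e = m. c | e, so c | m. Since m = s, c | s. c = f, so f | s.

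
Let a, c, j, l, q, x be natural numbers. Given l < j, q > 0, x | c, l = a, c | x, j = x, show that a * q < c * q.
x | c and c | x, hence x = c. From l = a and l < j, a < j. j = x, so a < x. Since x = c, a < c. Since q > 0, a * q < c * q.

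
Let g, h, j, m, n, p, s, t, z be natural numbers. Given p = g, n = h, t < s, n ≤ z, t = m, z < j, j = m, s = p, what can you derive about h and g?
h < g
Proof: n = h and n ≤ z, hence h ≤ z. j = m and z < j, so z < m. h ≤ z, so h < m. s = p and p = g, therefore s = g. t = m and t < s, therefore m < s. Since s = g, m < g. Because h < m, h < g.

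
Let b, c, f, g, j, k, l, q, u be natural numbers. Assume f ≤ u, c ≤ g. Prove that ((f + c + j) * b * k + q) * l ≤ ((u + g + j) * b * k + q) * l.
f ≤ u and c ≤ g, thus f + c ≤ u + g. Then f + c + j ≤ u + g + j. By multiplying by a non-negative, (f + c + j) * b ≤ (u + g + j) * b. By multiplying by a non-negative, (f + c + j) * b * k ≤ (u + g + j) * b * k. Then (f + c + j) * b * k + q ≤ (u + g + j) * b * k + q. By multiplying by a non-negative, ((f + c + j) * b * k + q) * l ≤ ((u + g + j) * b * k + q) * l.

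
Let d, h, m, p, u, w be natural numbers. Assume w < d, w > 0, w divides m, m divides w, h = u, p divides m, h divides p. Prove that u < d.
m divides w and w divides m, so m = w. h divides p and p divides m, thus h divides m. Since m = w, h divides w. h = u, so u divides w. w > 0, so u ≤ w. Since w < d, u < d.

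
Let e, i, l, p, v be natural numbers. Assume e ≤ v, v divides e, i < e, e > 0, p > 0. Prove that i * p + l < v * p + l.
v divides e and e > 0, so v ≤ e. Since e ≤ v, e = v. i < e, so i < v. Combined with p > 0, by multiplying by a positive, i * p < v * p. Then i * p + l < v * p + l.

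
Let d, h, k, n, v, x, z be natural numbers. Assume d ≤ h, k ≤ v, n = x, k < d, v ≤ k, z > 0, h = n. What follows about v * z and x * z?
v * z < x * z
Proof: From h = n and n = x, h = x. From k ≤ v and v ≤ k, k = v. k < d and d ≤ h, thus k < h. k = v, so v < h. Since h = x, v < x. Since z > 0, v * z < x * z.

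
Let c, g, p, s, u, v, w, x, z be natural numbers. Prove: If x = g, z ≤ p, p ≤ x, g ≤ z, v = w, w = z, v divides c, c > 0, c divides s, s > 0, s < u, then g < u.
From z ≤ p and p ≤ x, z ≤ x. x = g, so z ≤ g. g ≤ z, so z = g. v = w and w = z, hence v = z. v divides c, so z divides c. c > 0, so z ≤ c. From z = g, g ≤ c. c divides s and s > 0, therefore c ≤ s. Since s < u, c < u. Since g ≤ c, g < u.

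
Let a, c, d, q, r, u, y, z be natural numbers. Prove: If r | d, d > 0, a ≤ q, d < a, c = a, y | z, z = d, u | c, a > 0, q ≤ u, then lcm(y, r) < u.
Since z = d and y | z, y | d. Since r | d, lcm(y, r) | d. Because d > 0, lcm(y, r) ≤ d. a ≤ q and q ≤ u, thus a ≤ u. c = a and u | c, thus u | a. a > 0, so u ≤ a. a ≤ u, so a = u. d < a, so d < u. Because lcm(y, r) ≤ d, lcm(y, r) < u.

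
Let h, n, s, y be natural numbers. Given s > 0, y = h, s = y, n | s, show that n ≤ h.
From s = y and y = h, s = h. n | s and s > 0, thus n ≤ s. s = h, so n ≤ h.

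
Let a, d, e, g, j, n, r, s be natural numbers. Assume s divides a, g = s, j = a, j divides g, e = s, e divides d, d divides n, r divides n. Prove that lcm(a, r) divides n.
j = a and j divides g, so a divides g. From g = s, a divides s. From s divides a, s = a. e = s and e divides d, hence s divides d. From d divides n, s divides n. Since s = a, a divides n. From r divides n, lcm(a, r) divides n.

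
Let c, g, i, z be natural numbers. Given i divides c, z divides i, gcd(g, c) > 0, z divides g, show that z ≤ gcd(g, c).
z divides i and i divides c, hence z divides c. From z divides g, z divides gcd(g, c). Since gcd(g, c) > 0, z ≤ gcd(g, c).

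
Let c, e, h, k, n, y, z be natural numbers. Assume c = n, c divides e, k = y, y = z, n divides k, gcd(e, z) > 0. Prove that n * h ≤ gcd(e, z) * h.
c = n and c divides e, thus n divides e. k = y and y = z, hence k = z. Since n divides k, n divides z. n divides e, so n divides gcd(e, z). Because gcd(e, z) > 0, n ≤ gcd(e, z). By multiplying by a non-negative, n * h ≤ gcd(e, z) * h.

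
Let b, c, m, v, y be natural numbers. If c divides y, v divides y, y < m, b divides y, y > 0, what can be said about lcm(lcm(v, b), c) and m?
lcm(lcm(v, b), c) < m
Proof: v divides y and b divides y, thus lcm(v, b) divides y. Since c divides y, lcm(lcm(v, b), c) divides y. Since y > 0, lcm(lcm(v, b), c) ≤ y. y < m, so lcm(lcm(v, b), c) < m.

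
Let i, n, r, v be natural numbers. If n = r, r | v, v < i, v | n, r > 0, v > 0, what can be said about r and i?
r < i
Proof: n = r and v | n, so v | r. r > 0, so v ≤ r. r | v and v > 0, thus r ≤ v. Since v ≤ r, v = r. From v < i, r < i.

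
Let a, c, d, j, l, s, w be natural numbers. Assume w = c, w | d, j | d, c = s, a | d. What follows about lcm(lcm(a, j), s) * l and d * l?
lcm(lcm(a, j), s) * l | d * l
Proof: Because a | d and j | d, lcm(a, j) | d. w = c and w | d, so c | d. c = s, so s | d. lcm(a, j) | d, so lcm(lcm(a, j), s) | d. Then lcm(lcm(a, j), s) * l | d * l.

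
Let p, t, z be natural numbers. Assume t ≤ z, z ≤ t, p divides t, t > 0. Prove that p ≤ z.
t ≤ z and z ≤ t, hence t = z. p divides t and t > 0, hence p ≤ t. Because t = z, p ≤ z.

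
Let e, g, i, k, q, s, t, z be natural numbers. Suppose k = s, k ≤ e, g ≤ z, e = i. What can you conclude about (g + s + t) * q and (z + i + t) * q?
(g + s + t) * q ≤ (z + i + t) * q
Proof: Since k = s and k ≤ e, s ≤ e. e = i, so s ≤ i. g ≤ z, so g + s ≤ z + i. Then g + s + t ≤ z + i + t. Then (g + s + t) * q ≤ (z + i + t) * q.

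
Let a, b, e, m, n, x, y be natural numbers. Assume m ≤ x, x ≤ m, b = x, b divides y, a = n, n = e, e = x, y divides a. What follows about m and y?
m = y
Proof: From m ≤ x and x ≤ m, m = x. Since b = x and b divides y, x divides y. Since a = n and n = e, a = e. Since e = x, a = x. From y divides a, y divides x. x divides y, so x = y. m = x, so m = y.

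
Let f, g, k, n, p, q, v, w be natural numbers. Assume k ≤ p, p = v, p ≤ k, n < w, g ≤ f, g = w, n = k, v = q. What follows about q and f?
q < f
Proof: Since k ≤ p and p ≤ k, k = p. Since p = v, k = v. v = q, so k = q. n = k and n < w, therefore k < w. Since k = q, q < w. From g = w and g ≤ f, w ≤ f. q < w, so q < f.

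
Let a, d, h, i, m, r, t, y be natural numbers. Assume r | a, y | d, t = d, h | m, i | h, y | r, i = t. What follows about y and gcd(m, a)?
y | gcd(m, a)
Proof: Because i = t and t = d, i = d. i | h and h | m, therefore i | m. Since i = d, d | m. y | d, so y | m. y | r and r | a, thus y | a. Since y | m, y | gcd(m, a).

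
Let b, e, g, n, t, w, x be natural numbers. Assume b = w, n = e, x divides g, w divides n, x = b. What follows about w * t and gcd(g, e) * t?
w * t divides gcd(g, e) * t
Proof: x = b and b = w, so x = w. x divides g, so w divides g. n = e and w divides n, hence w divides e. w divides g, so w divides gcd(g, e). Then w * t divides gcd(g, e) * t.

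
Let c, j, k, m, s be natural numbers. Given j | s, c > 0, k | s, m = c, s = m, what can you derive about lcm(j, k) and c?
lcm(j, k) ≤ c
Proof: From s = m and m = c, s = c. j | s and k | s, hence lcm(j, k) | s. s = c, so lcm(j, k) | c. From c > 0, lcm(j, k) ≤ c.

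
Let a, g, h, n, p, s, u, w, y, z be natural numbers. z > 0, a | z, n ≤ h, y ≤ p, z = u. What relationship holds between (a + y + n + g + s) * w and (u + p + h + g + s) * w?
(a + y + n + g + s) * w ≤ (u + p + h + g + s) * w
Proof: a | z and z > 0, hence a ≤ z. z = u, so a ≤ u. y ≤ p, so a + y ≤ u + p. Because n ≤ h, n + g ≤ h + g. a + y ≤ u + p, so a + y + n + g ≤ u + p + h + g. Then a + y + n + g + s ≤ u + p + h + g + s. Then (a + y + n + g + s) * w ≤ (u + p + h + g + s) * w.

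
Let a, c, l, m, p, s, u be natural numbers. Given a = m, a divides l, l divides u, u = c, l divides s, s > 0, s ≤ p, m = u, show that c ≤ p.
Because a = m and m = u, a = u. a divides l, so u divides l. Since l divides u, l = u. l divides s and s > 0, hence l ≤ s. l = u, so u ≤ s. s ≤ p, so u ≤ p. u = c, so c ≤ p.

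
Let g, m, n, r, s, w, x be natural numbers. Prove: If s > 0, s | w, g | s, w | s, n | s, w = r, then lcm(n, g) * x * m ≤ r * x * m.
s | w and w | s, so s = w. Because w = r, s = r. n | s and g | s, thus lcm(n, g) | s. s > 0, so lcm(n, g) ≤ s. Because s = r, lcm(n, g) ≤ r. Then lcm(n, g) * x ≤ r * x. Then lcm(n, g) * x * m ≤ r * x * m.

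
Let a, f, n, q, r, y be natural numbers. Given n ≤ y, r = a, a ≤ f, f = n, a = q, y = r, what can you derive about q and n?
q = n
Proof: y = r and n ≤ y, thus n ≤ r. Since r = a, n ≤ a. f = n and a ≤ f, thus a ≤ n. n ≤ a, so n = a. a = q, so n = q. Then q = n.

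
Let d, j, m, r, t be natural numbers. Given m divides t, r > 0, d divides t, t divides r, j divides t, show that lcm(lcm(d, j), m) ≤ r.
d divides t and j divides t, so lcm(d, j) divides t. Because m divides t, lcm(lcm(d, j), m) divides t. Since t divides r, lcm(lcm(d, j), m) divides r. Since r > 0, lcm(lcm(d, j), m) ≤ r.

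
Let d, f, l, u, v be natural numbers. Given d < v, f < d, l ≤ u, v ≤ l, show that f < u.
d < v and v ≤ l, therefore d < l. Since f < d, f < l. l ≤ u, so f < u.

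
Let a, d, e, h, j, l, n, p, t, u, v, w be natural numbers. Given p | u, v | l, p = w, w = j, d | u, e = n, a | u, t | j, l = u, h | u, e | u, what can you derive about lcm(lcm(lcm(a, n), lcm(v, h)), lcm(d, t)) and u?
lcm(lcm(lcm(a, n), lcm(v, h)), lcm(d, t)) | u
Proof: e = n and e | u, therefore n | u. Because a | u, lcm(a, n) | u. From l = u and v | l, v | u. Since h | u, lcm(v, h) | u. lcm(a, n) | u, so lcm(lcm(a, n), lcm(v, h)) | u. From p = w and w = j, p = j. From p | u, j | u. Since t | j, t | u. d | u, so lcm(d, t) | u. Since lcm(lcm(a, n), lcm(v, h)) | u, lcm(lcm(lcm(a, n), lcm(v, h)), lcm(d, t)) | u.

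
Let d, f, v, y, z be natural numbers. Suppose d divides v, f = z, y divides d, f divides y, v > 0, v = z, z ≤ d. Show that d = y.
d divides v and v > 0, thus d ≤ v. v = z, so d ≤ z. z ≤ d, so z = d. f = z, so f = d. f divides y, so d divides y. y divides d, so d = y.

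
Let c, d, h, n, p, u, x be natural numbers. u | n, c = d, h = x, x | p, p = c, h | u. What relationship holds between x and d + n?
x | d + n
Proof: p = c and c = d, therefore p = d. Because x | p, x | d. From h | u and u | n, h | n. From h = x, x | n. Because x | d, x | d + n.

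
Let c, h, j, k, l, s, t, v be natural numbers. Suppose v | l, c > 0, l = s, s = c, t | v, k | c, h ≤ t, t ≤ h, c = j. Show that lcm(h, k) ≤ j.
t ≤ h and h ≤ t, so t = h. Because l = s and s = c, l = c. t | v and v | l, therefore t | l. l = c, so t | c. t = h, so h | c. Because k | c, lcm(h, k) | c. Since c > 0, lcm(h, k) ≤ c. c = j, so lcm(h, k) ≤ j.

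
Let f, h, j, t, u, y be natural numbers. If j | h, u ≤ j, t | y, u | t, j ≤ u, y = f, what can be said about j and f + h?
j | f + h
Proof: From u ≤ j and j ≤ u, u = j. u | t, so j | t. From y = f and t | y, t | f. j | t, so j | f. Since j | h, j | f + h.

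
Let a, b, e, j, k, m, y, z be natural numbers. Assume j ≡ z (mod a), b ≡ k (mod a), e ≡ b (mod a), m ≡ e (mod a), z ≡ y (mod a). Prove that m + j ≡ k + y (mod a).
Because m ≡ e (mod a) and e ≡ b (mod a), m ≡ b (mod a). Since b ≡ k (mod a), m ≡ k (mod a). j ≡ z (mod a) and z ≡ y (mod a), thus j ≡ y (mod a). Combined with m ≡ k (mod a), by adding congruences, m + j ≡ k + y (mod a).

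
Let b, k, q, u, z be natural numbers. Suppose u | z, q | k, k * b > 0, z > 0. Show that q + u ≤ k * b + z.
Since q | k, q | k * b. Since k * b > 0, q ≤ k * b. u | z and z > 0, thus u ≤ z. q ≤ k * b, so q + u ≤ k * b + z.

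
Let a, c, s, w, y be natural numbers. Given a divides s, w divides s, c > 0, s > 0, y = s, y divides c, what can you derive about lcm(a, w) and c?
lcm(a, w) ≤ c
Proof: a divides s and w divides s, hence lcm(a, w) divides s. Since s > 0, lcm(a, w) ≤ s. y = s and y divides c, so s divides c. Since c > 0, s ≤ c. Since lcm(a, w) ≤ s, lcm(a, w) ≤ c.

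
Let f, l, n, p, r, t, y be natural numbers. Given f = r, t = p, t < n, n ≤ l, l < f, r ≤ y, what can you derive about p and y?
p < y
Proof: t = p and t < n, therefore p < n. n ≤ l and l < f, therefore n < f. Since p < n, p < f. f = r, so p < r. r ≤ y, so p < y.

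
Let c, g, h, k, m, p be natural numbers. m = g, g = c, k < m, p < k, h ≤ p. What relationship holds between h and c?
h < c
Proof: Because m = g and g = c, m = c. p < k and k < m, hence p < m. Since m = c, p < c. h ≤ p, so h < c.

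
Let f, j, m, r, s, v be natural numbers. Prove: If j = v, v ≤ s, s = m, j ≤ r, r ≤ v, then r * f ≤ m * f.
Since j = v and j ≤ r, v ≤ r. Because r ≤ v, v = r. s = m and v ≤ s, thus v ≤ m. Because v = r, r ≤ m. By multiplying by a non-negative, r * f ≤ m * f.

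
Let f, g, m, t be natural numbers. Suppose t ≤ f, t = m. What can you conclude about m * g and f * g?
m * g ≤ f * g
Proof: Since t = m and t ≤ f, m ≤ f. By multiplying by a non-negative, m * g ≤ f * g.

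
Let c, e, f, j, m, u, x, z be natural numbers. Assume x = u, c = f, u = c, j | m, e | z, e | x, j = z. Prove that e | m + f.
From j = z and j | m, z | m. Since e | z, e | m. x = u and u = c, therefore x = c. Since c = f, x = f. Since e | x, e | f. e | m, so e | m + f.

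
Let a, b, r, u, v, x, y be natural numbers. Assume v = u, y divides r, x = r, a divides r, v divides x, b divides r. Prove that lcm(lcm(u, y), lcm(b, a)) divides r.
Because x = r and v divides x, v divides r. Since v = u, u divides r. From y divides r, lcm(u, y) divides r. From b divides r and a divides r, lcm(b, a) divides r. lcm(u, y) divides r, so lcm(lcm(u, y), lcm(b, a)) divides r.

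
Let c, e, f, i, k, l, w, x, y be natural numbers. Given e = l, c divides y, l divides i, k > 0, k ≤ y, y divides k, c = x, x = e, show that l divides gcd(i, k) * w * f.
From y divides k and k > 0, y ≤ k. k ≤ y, so y = k. From c = x and x = e, c = e. c divides y, so e divides y. Since y = k, e divides k. e = l, so l divides k. l divides i, so l divides gcd(i, k). Then l divides gcd(i, k) * w. Then l divides gcd(i, k) * w * f.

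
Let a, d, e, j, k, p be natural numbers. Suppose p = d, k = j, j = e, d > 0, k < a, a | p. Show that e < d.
k = j and j = e, hence k = e. Since k < a, e < a. p = d and a | p, hence a | d. Since d > 0, a ≤ d. Since e < a, e < d.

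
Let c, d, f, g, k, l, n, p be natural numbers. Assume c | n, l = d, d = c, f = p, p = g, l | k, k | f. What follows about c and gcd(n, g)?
c | gcd(n, g)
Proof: l = d and d = c, hence l = c. f = p and p = g, therefore f = g. l | k and k | f, therefore l | f. Since f = g, l | g. Since l = c, c | g. Since c | n, c | gcd(n, g).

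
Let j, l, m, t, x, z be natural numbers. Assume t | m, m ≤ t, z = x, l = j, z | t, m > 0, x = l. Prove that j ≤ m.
Because t | m and m > 0, t ≤ m. m ≤ t, so t = m. z = x and z | t, therefore x | t. t = m, so x | m. x = l, so l | m. Since m > 0, l ≤ m. Because l = j, j ≤ m.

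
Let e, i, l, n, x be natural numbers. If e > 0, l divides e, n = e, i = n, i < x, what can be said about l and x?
l < x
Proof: Since l divides e and e > 0, l ≤ e. Because i = n and n = e, i = e. Because i < x, e < x. l ≤ e, so l < x.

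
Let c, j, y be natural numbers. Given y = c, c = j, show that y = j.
Since y = c and c = j, by transitivity, y = j.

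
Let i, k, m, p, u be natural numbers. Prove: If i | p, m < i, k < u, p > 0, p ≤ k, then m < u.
i | p and p > 0, so i ≤ p. From m < i, m < p. Since p ≤ k and k < u, p < u. Since m < p, m < u.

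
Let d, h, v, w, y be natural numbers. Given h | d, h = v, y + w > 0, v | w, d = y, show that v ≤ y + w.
h = v and h | d, therefore v | d. d = y, so v | y. Since v | w, v | y + w. Since y + w > 0, v ≤ y + w.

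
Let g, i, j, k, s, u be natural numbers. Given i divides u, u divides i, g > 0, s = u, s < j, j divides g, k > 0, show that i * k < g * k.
Because u divides i and i divides u, u = i. s = u, so s = i. Because j divides g and g > 0, j ≤ g. Since s < j, s < g. Since s = i, i < g. Combining with k > 0, by multiplying by a positive, i * k < g * k.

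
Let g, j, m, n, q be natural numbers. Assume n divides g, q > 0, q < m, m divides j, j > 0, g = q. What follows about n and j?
n < j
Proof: g = q and n divides g, so n divides q. Since q > 0, n ≤ q. Because m divides j and j > 0, m ≤ j. Since q < m, q < j. n ≤ q, so n < j.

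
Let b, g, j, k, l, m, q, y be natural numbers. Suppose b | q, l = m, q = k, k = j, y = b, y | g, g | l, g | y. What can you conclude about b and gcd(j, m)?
b | gcd(j, m)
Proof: q = k and k = j, so q = j. b | q, so b | j. Because g | y and y | g, g = y. g | l, so y | l. Since l = m, y | m. Since y = b, b | m. b | j, so b | gcd(j, m).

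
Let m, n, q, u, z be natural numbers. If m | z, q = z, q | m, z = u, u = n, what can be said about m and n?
m = n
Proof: q = z and q | m, therefore z | m. Since m | z, m = z. Since z = u, m = u. Since u = n, m = n.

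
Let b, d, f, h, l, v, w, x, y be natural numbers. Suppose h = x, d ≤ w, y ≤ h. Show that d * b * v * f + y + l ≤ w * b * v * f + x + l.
d ≤ w, thus d * b ≤ w * b. Then d * b * v ≤ w * b * v. Then d * b * v * f ≤ w * b * v * f. h = x and y ≤ h, therefore y ≤ x. Then y + l ≤ x + l. Since d * b * v * f ≤ w * b * v * f, d * b * v * f + y + l ≤ w * b * v * f + x + l.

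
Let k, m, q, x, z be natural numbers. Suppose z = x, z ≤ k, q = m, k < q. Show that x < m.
z = x and z ≤ k, so x ≤ k. Because q = m and k < q, k < m. Since x ≤ k, x < m.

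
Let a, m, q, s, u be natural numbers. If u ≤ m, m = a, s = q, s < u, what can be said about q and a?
q < a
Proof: Because s = q and s < u, q < u. m = a and u ≤ m, thus u ≤ a. From q < u, q < a.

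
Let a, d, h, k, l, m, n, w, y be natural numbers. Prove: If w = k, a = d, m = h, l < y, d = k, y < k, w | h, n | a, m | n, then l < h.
w = k and w | h, therefore k | h. m = h and m | n, so h | n. a = d and d = k, hence a = k. n | a, so n | k. From h | n, h | k. From k | h, k = h. l < y and y < k, so l < k. k = h, so l < h.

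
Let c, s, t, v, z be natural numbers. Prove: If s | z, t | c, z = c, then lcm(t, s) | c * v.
z = c and s | z, hence s | c. t | c, so lcm(t, s) | c. Then lcm(t, s) | c * v.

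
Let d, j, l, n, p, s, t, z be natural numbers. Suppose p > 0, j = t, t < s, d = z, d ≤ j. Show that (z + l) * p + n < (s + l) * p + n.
From j = t and d ≤ j, d ≤ t. Since d = z, z ≤ t. From t < s, z < s. Then z + l < s + l. From p > 0, (z + l) * p < (s + l) * p. Then (z + l) * p + n < (s + l) * p + n.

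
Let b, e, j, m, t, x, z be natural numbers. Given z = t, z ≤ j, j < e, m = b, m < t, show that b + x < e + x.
z ≤ j and j < e, thus z < e. z = t, so t < e. Since m < t, m < e. Since m = b, b < e. Then b + x < e + x.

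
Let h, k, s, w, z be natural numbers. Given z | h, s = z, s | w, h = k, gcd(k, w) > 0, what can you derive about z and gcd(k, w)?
z ≤ gcd(k, w)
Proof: h = k and z | h, so z | k. From s = z and s | w, z | w. Since z | k, z | gcd(k, w). Since gcd(k, w) > 0, z ≤ gcd(k, w).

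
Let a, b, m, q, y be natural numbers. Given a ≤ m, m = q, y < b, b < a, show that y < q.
Since b < a and a ≤ m, b < m. Since y < b, y < m. m = q, so y < q.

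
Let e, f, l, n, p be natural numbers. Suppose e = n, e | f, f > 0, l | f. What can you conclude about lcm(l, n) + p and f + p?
lcm(l, n) + p ≤ f + p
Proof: Because e = n and e | f, n | f. Since l | f, lcm(l, n) | f. f > 0, so lcm(l, n) ≤ f. Then lcm(l, n) + p ≤ f + p.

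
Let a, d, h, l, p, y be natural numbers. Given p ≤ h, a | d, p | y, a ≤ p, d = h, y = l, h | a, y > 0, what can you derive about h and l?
h ≤ l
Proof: Because d = h and a | d, a | h. h | a, so a = h. a ≤ p, so h ≤ p. Since p ≤ h, p = h. p | y and y > 0, therefore p ≤ y. Since y = l, p ≤ l. Since p = h, h ≤ l.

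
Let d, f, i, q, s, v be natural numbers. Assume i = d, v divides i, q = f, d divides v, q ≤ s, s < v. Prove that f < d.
i = d and v divides i, so v divides d. Since d divides v, v = d. q ≤ s and s < v, thus q < v. Since q = f, f < v. Because v = d, f < d.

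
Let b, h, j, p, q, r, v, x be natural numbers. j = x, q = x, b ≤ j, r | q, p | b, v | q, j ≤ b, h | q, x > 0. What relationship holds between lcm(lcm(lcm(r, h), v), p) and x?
lcm(lcm(lcm(r, h), v), p) ≤ x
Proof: r | q and h | q, hence lcm(r, h) | q. Since v | q, lcm(lcm(r, h), v) | q. Since q = x, lcm(lcm(r, h), v) | x. Since b ≤ j and j ≤ b, b = j. Since j = x, b = x. Since p | b, p | x. lcm(lcm(r, h), v) | x, so lcm(lcm(lcm(r, h), v), p) | x. Since x > 0, lcm(lcm(lcm(r, h), v), p) ≤ x.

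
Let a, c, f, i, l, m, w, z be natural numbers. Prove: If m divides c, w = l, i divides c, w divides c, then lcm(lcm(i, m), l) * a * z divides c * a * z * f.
Since i divides c and m divides c, lcm(i, m) divides c. Because w = l and w divides c, l divides c. Since lcm(i, m) divides c, lcm(lcm(i, m), l) divides c. Then lcm(lcm(i, m), l) * a divides c * a. Then lcm(lcm(i, m), l) * a * z divides c * a * z. Then lcm(lcm(i, m), l) * a * z divides c * a * z * f.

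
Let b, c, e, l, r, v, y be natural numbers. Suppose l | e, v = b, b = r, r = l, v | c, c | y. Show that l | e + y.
v = b and b = r, hence v = r. Since r = l, v = l. Since v | c and c | y, v | y. Because v = l, l | y. l | e, so l | e + y.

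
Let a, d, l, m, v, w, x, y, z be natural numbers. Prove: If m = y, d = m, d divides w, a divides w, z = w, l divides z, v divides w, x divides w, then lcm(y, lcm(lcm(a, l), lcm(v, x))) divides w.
d = m and d divides w, hence m divides w. m = y, so y divides w. z = w and l divides z, so l divides w. a divides w, so lcm(a, l) divides w. Since v divides w and x divides w, lcm(v, x) divides w. lcm(a, l) divides w, so lcm(lcm(a, l), lcm(v, x)) divides w. y divides w, so lcm(y, lcm(lcm(a, l), lcm(v, x))) divides w.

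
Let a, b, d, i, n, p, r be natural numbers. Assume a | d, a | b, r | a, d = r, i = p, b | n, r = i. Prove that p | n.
r = i and i = p, thus r = p. Because d = r and a | d, a | r. r | a, so a = r. a | b and b | n, therefore a | n. Since a = r, r | n. Since r = p, p | n.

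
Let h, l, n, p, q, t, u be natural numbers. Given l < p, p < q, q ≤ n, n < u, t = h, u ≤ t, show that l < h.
l < p and p < q, so l < q. Since q ≤ n and n < u, q < u. l < q, so l < u. t = h and u ≤ t, hence u ≤ h. Since l < u, l < h.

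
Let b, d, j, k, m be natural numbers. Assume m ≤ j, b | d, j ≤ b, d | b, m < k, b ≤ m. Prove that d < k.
Since m ≤ j and j ≤ b, m ≤ b. From b ≤ m, m = b. b | d and d | b, so b = d. Since m = b, m = d. m < k, so d < k.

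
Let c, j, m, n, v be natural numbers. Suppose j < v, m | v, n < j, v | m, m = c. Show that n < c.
Since v | m and m | v, v = m. Since m = c, v = c. From n < j and j < v, n < v. Since v = c, n < c.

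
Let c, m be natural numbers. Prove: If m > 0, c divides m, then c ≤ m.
c divides m and m > 0. By divisors are at most what they divide, c ≤ m.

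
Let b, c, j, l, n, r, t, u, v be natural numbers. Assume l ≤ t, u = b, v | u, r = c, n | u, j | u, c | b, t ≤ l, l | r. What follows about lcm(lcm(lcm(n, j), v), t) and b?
lcm(lcm(lcm(n, j), v), t) | b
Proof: n | u and j | u, thus lcm(n, j) | u. Since v | u, lcm(lcm(n, j), v) | u. Since u = b, lcm(lcm(n, j), v) | b. l ≤ t and t ≤ l, therefore l = t. Since r = c and l | r, l | c. Because c | b, l | b. Since l = t, t | b. Since lcm(lcm(n, j), v) | b, lcm(lcm(lcm(n, j), v), t) | b.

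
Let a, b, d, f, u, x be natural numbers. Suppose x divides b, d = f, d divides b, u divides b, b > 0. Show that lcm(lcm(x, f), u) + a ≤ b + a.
Since d = f and d divides b, f divides b. Since x divides b, lcm(x, f) divides b. Since u divides b, lcm(lcm(x, f), u) divides b. Since b > 0, lcm(lcm(x, f), u) ≤ b. Then lcm(lcm(x, f), u) + a ≤ b + a.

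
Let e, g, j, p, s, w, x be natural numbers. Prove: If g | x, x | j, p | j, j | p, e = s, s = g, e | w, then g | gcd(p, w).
Because j | p and p | j, j = p. g | x and x | j, so g | j. Since j = p, g | p. From e = s and e | w, s | w. Since s = g, g | w. Since g | p, g | gcd(p, w).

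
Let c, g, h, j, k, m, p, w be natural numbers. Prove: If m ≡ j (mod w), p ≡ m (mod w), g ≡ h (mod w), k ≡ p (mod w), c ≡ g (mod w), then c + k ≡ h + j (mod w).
Since c ≡ g (mod w) and g ≡ h (mod w), c ≡ h (mod w). Because k ≡ p (mod w) and p ≡ m (mod w), k ≡ m (mod w). m ≡ j (mod w), so k ≡ j (mod w). Since c ≡ h (mod w), c + k ≡ h + j (mod w).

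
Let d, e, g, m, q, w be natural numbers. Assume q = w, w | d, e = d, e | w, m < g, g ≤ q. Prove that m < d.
e = d and e | w, thus d | w. w | d, so w = d. q = w, so q = d. m < g and g ≤ q, hence m < q. Since q = d, m < d.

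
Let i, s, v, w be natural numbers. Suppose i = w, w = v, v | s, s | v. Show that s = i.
i = w and w = v, therefore i = v. v | s and s | v, so v = s. Since i = v, i = s. Then s = i.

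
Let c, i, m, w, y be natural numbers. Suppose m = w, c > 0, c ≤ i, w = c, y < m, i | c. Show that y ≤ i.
i | c and c > 0, so i ≤ c. c ≤ i, so c = i. Since w = c, w = i. m = w and y < m, so y < w. Since w = i, y < i. Then y ≤ i.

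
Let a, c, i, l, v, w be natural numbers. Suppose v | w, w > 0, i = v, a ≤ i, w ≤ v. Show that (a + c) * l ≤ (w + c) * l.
Since v | w and w > 0, v ≤ w. Since w ≤ v, v = w. i = v, so i = w. Since a ≤ i, a ≤ w. Then a + c ≤ w + c. Then (a + c) * l ≤ (w + c) * l.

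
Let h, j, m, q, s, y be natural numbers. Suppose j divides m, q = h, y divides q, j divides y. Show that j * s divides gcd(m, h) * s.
q = h and y divides q, therefore y divides h. Since j divides y, j divides h. Since j divides m, j divides gcd(m, h). Then j * s divides gcd(m, h) * s.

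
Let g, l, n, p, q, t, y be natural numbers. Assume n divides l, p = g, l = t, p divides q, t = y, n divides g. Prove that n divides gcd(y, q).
l = t and t = y, therefore l = y. From n divides l, n divides y. p = g and p divides q, therefore g divides q. Since n divides g, n divides q. Since n divides y, n divides gcd(y, q).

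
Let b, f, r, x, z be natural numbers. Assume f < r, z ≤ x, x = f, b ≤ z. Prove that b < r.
From x = f and z ≤ x, z ≤ f. b ≤ z, so b ≤ f. From f < r, b < r.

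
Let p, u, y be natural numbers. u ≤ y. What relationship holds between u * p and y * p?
u * p ≤ y * p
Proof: u ≤ y. By multiplying by a non-negative, u * p ≤ y * p.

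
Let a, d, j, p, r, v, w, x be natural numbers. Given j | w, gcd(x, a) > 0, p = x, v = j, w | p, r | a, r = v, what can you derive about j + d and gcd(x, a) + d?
j + d ≤ gcd(x, a) + d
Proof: p = x and w | p, so w | x. j | w, so j | x. r = v and r | a, so v | a. Since v = j, j | a. j | x, so j | gcd(x, a). Since gcd(x, a) > 0, j ≤ gcd(x, a). Then j + d ≤ gcd(x, a) + d.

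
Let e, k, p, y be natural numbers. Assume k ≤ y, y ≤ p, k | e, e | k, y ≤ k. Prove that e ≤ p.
Because y ≤ k and k ≤ y, y = k. Because k | e and e | k, k = e. Since y = k, y = e. Since y ≤ p, e ≤ p.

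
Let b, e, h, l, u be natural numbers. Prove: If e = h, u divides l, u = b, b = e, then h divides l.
u = b and b = e, thus u = e. e = h, so u = h. Since u divides l, h divides l.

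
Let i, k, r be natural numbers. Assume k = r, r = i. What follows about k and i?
k = i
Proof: Because k = r and r = i, by transitivity, k = i.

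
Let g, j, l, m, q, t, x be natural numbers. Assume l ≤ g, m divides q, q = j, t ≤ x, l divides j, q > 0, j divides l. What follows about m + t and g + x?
m + t ≤ g + x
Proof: Because j divides l and l divides j, j = l. Since q = j, q = l. Because m divides q and q > 0, m ≤ q. Because q = l, m ≤ l. Because l ≤ g, m ≤ g. t ≤ x, so m + t ≤ g + x.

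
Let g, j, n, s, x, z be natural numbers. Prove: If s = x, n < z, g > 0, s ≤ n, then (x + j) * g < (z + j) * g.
Since s ≤ n and n < z, s < z. s = x, so x < z. Then x + j < z + j. Since g > 0, (x + j) * g < (z + j) * g.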